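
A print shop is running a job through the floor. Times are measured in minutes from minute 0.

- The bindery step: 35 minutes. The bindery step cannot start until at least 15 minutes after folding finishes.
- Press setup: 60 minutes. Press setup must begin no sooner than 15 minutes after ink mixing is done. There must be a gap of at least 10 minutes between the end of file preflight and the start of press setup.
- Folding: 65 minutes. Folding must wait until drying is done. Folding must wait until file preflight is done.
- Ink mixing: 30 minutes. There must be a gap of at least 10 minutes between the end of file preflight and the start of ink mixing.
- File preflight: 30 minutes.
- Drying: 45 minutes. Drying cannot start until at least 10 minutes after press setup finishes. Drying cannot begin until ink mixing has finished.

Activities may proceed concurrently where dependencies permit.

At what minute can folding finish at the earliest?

265

Nothing blocks file preflight, so it runs from minute 0 to minute 30.
After file preflight (finishes minute 30, plus 10-minute gap → minute 40), ink mixing can start at minute 40 and finishes at minute 70.
Press setup cannot start until ink mixing (finishes minute 70, plus 15-minute gap → minute 85); file preflight (finishes minute 30, plus 10-minute gap → minute 40). The controlling bound is minute 85, so press setup finishes at 85 + 60 = minute 145.
For drying: press setup (finishes minute 145, plus 10-minute gap → minute 155); ink mixing (finishes minute 70). Taking the maximum gives a start of minute 155, and it finishes at 155 + 45 = minute 200.
For folding: drying (finishes minute 200); file preflight (finishes minute 30). Taking the maximum gives a start of minute 200, and it finishes at 200 + 65 = minute 265.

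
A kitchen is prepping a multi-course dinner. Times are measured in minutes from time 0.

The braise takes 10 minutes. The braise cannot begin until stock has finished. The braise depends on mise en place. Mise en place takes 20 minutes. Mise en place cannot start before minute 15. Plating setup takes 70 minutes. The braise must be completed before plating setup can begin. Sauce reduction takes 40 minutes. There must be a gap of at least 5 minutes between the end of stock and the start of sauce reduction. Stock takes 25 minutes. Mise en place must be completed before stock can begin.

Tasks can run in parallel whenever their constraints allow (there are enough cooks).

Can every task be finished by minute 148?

Yes

Mise en place waits on its own release at minute 15, so it starts at minute 15 and finishes at 15 + 20 = minute 35.
Stock waits on mise en place (finishes minute 35), so it starts at minute 35 and finishes at 35 + 25 = minute 60.
Sauce reduction cannot begin until stock (finishes minute 60, plus 5-minute gap → minute 65). It runs from minute 65 to 65 + 40 = minute 105.
For the braise: stock (finishes minute 60); mise en place (finishes minute 35). Taking the maximum gives a start of minute 60, and it finishes at 60 + 10 = minute 70.
Plating setup waits on the braise (finishes minute 70), so it starts at minute 70 and finishes at 70 + 70 = minute 140.
Every task is finished by minute 140, which is no later than the deadline of 148, so the schedule is feasible.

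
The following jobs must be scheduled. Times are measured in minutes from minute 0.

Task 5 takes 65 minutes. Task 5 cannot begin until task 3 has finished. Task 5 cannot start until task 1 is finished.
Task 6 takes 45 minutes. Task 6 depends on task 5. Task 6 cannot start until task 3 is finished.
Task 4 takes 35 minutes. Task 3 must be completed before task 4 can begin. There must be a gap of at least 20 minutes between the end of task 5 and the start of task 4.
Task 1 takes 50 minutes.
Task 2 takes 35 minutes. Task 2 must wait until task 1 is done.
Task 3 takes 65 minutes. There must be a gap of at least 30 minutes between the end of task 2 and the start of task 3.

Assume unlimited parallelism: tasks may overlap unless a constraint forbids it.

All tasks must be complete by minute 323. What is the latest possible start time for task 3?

Nothing follows task 4; the deadline of minute 323 is its only limit. It must start by 323 − 35 = minute 288.
Task 6 has no dependents, so it just needs to finish by minute 323. Starting by 323 − 45 = minute 278 achieves that.
For task 5: task 4 (must start by minute 288, minus 20-minute gap → minute 268); task 6 (must start by minute 278). The most restrictive is minute 268; with a 65-minute duration, task 5 must start by minute 203.
Task 3 feeds task 4 (must start by minute 288); task 5 (must start by minute 203); task 6 (must start by minute 278). Taking the minimum, task 3 must finish by minute 203 and start by 203 − 65 = minute 138.

138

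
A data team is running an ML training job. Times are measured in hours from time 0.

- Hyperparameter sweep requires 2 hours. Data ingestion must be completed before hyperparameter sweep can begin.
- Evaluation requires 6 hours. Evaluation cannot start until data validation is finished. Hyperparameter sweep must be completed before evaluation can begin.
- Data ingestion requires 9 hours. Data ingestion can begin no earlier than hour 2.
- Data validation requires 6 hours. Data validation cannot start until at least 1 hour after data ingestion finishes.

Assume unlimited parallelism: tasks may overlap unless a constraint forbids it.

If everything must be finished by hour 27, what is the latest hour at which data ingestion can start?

Nothing follows evaluation; the deadline of hour 27 is its only limit. It must start by 27 − 6 = hour 21.
Data validation has to be done before evaluation (must start by hour 21). That means finishing by hour 21, i.e. starting by 21 − 6 = hour 15.
Since evaluation (must start by hour 21) depends on it, hyperparameter sweep must finish by hour 21. Backing off its 2-hour duration gives a latest start of hour 19.
Data ingestion must finish in time for data validation (must start by hour 15, minus 1-hour gap → hour 14); hyperparameter sweep (must start by hour 19). The tightest is hour 14, so data ingestion must start by 14 − 9 = hour 5.

5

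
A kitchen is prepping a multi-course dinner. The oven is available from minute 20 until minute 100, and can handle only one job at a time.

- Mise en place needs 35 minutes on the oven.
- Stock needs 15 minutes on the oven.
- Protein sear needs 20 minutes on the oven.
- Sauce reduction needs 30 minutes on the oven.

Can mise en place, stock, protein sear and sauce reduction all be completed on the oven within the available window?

The oven window is 100 − 20 = 80 minutes.
Running back to back, the jobs need 35 + 15 + 20 + 30 = 100 minutes on the oven.
Since 100 > 80, they cannot all fit.

No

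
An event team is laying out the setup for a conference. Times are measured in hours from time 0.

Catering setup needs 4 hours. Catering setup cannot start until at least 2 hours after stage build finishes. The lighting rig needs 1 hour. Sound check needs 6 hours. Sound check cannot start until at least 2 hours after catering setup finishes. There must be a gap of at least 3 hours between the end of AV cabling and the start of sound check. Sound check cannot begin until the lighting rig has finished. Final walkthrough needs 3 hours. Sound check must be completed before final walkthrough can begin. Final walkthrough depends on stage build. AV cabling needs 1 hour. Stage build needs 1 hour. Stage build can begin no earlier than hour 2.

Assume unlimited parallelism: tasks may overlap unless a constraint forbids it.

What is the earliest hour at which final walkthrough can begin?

17

AV cabling has no prerequisites, so it starts at hour 0 and finishes at hour 1.
The lighting rig has no prerequisites, so it starts at hour 0 and finishes at hour 1.
Stage build waits on its own release at hour 2, so it starts at hour 2 and finishes at 2 + 1 = hour 3.
After stage build (finishes hour 3, plus 2-hour gap → hour 5), catering setup can start at hour 5 and finishes at hour 9.
For sound check: catering setup (finishes hour 9, plus 2-hour gap → hour 11); AV cabling (finishes hour 1, plus 3-hour gap → hour 4); the lighting rig (finishes hour 1). Taking the maximum gives a start of hour 11, and it finishes at 11 + 6 = hour 17.
Final walkthrough waits on sound check (finishes hour 17); stage build (finishes hour 3). The latest of these is hour 17, which is the earliest final walkthrough can start.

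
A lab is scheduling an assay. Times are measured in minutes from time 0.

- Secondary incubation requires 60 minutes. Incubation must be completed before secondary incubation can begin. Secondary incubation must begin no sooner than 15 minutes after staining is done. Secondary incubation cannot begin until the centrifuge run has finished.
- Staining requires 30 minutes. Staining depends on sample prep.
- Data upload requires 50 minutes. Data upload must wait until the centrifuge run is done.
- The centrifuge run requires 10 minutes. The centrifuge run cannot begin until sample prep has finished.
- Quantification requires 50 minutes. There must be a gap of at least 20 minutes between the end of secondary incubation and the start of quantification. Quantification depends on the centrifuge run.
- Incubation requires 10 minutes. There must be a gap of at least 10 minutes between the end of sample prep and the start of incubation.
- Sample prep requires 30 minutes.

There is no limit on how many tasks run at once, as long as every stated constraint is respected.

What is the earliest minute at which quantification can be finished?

205

Sample prep can start immediately at minute 0; it finishes at minute 30.
Staining waits on sample prep (finishes minute 30), so it starts at minute 30 and finishes at 30 + 30 = minute 60.
After sample prep (finishes minute 30), the centrifuge run can start at minute 30 and finishes at minute 40.
Incubation waits on sample prep (finishes minute 30, plus 10-minute gap → minute 40), so it starts at minute 40 and finishes at 40 + 10 = minute 50.
Secondary incubation cannot start until incubation (finishes minute 50); staining (finishes minute 60, plus 15-minute gap → minute 75); the centrifuge run (finishes minute 40). The controlling bound is minute 75, so secondary incubation finishes at 75 + 60 = minute 135.
For quantification: secondary incubation (finishes minute 135, plus 20-minute gap → minute 155); the centrifuge run (finishes minute 40). Taking the maximum gives a start of minute 155, and it finishes at 155 + 50 = minute 205.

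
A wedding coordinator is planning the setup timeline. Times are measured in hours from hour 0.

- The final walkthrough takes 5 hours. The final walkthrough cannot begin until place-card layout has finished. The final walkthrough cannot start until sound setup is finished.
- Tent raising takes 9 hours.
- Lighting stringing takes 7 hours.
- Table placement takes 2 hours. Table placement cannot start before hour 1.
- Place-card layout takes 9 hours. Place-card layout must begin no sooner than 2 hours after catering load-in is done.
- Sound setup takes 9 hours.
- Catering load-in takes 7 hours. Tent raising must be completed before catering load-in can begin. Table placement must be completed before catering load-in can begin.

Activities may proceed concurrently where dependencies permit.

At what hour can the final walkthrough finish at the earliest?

32

Nothing blocks sound setup, so it runs from hour 0 to hour 9.
Table placement waits on its own release at hour 1, so it starts at hour 1 and finishes at 1 + 2 = hour 3.
Tent raising can start immediately at hour 0; it finishes at hour 9.
Catering load-in cannot start until tent raising (finishes hour 9); table placement (finishes hour 3). The controlling bound is hour 9, so catering load-in finishes at 9 + 7 = hour 16.
Place-card layout waits on catering load-in (finishes hour 16, plus 2-hour gap → hour 18), so it starts at hour 18 and finishes at 18 + 9 = hour 27.
For the final walkthrough: place-card layout (finishes hour 27); sound setup (finishes hour 9). Taking the maximum gives a start of hour 27, and it finishes at 27 + 5 = hour 32.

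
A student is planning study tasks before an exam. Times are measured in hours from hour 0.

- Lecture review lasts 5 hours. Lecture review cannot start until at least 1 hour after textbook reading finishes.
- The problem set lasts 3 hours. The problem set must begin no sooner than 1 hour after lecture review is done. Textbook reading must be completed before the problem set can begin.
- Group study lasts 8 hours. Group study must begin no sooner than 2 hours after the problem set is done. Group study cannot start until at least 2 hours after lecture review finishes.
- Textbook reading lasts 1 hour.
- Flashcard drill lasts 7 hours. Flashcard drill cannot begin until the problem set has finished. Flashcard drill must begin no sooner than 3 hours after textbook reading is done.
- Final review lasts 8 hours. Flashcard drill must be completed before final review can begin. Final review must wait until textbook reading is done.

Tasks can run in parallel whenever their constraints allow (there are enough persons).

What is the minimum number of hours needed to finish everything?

Textbook reading can start immediately at hour 0; it finishes at hour 1.
Lecture review waits on textbook reading (finishes hour 1, plus 1-hour gap → hour 2), so it starts at hour 2 and finishes at 2 + 5 = hour 7.
The problem set has to wait for lecture review (finishes hour 7, plus 1-hour gap → hour 8); textbook reading (finishes hour 1). The latest of these is hour 8, so the problem set runs hour 8 to 8 + 3 = hour 11.
Group study has to wait for the problem set (finishes hour 11, plus 2-hour gap → hour 13); lecture review (finishes hour 7, plus 2-hour gap → hour 9). The latest of these is hour 13, so group study runs hour 13 to 13 + 8 = hour 21.
Flashcard drill needs all of the problem set (finishes hour 11); textbook reading (finishes hour 1, plus 3-hour gap → hour 4). That puts its earliest start at hour 11; it finishes at 11 + 7 = hour 18.
Final review cannot start until flashcard drill (finishes hour 18); textbook reading (finishes hour 1). The controlling bound is hour 18, so final review finishes at 18 + 8 = hour 26.
All tasks are finished once the last one completes. Finish times: Textbook reading at 1, Lecture review at 7, The problem set at 11, Flashcard drill at 18, Group study at 21, Final review at 26. The latest is hour 26.

26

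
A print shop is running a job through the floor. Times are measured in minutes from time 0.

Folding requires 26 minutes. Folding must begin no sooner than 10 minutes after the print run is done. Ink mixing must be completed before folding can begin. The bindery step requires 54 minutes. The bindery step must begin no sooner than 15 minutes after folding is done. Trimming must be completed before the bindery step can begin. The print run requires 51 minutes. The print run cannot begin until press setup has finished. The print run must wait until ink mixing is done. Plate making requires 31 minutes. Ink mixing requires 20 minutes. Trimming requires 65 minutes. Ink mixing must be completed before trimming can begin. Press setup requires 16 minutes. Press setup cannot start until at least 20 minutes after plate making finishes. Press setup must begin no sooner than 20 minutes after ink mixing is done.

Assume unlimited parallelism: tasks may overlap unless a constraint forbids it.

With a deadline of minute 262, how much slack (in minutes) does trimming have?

Ink mixing can start immediately at minute 0; it finishes at minute 20.
Trimming cannot begin until ink mixing (finishes minute 20). It runs from minute 20 to 20 + 65 = minute 85.

Working backward from the deadline:
To finish by minute 262, the bindery step (duration 54) must start no later than minute 208.
Trimming feeds into the bindery step (must start by minute 208); so trimming must finish by minute 208 and therefore start by minute 143.
So trimming can start as early as minute 20 and as late as minute 143, giving 143 − 20 = 123 minutes of slack.

123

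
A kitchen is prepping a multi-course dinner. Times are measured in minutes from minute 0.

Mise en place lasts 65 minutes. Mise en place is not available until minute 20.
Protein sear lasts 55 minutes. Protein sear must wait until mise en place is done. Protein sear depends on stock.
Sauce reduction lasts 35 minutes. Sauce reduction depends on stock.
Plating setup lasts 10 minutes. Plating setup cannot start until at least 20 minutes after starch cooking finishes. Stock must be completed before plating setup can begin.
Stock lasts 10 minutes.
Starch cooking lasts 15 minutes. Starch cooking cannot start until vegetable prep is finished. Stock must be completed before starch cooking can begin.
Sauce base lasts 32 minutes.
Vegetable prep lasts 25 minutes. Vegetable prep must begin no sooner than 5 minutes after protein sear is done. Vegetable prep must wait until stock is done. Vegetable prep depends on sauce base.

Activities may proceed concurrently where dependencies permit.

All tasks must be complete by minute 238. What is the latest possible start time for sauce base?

Nothing follows plating setup; the deadline of minute 238 is its only limit. It must start by 238 − 10 = minute 228.
Starch cooking feeds into plating setup (must start by minute 228, minus 20-minute gap → minute 208); so starch cooking must finish by minute 208 and therefore start by minute 193.
Since starch cooking (must start by minute 193) depends on it, vegetable prep must finish by minute 193. Backing off its 25-minute duration gives a latest start of minute 168.
Sauce base feeds into vegetable prep (must start by minute 168); so sauce base must finish by minute 168 and therefore start by minute 136.

136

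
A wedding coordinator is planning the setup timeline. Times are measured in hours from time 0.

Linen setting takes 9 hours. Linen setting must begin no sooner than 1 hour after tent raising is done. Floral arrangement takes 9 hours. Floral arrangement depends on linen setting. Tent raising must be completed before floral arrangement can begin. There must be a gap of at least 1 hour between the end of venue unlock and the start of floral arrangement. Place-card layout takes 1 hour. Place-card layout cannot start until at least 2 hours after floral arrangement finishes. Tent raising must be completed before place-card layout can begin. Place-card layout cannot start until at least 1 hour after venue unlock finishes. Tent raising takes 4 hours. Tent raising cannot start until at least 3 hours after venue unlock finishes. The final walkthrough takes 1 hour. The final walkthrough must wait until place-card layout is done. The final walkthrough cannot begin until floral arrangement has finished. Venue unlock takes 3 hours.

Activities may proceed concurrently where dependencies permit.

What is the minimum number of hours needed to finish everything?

Nothing blocks venue unlock, so it runs from hour 0 to hour 3.
Tent raising waits on venue unlock (finishes hour 3, plus 3-hour gap → hour 6), so it starts at hour 6 and finishes at 6 + 4 = hour 10.
Linen setting cannot begin until tent raising (finishes hour 10, plus 1-hour gap → hour 11). It runs from hour 11 to 11 + 9 = hour 20.
Floral arrangement cannot start until linen setting (finishes hour 20); tent raising (finishes hour 10); venue unlock (finishes hour 3, plus 1-hour gap → hour 4). The controlling bound is hour 20, so floral arrangement finishes at 20 + 9 = hour 29.
For place-card layout: floral arrangement (finishes hour 29, plus 2-hour gap → hour 31); tent raising (finishes hour 10); venue unlock (finishes hour 3, plus 1-hour gap → hour 4). Taking the maximum gives a start of hour 31, and it finishes at 31 + 1 = hour 32.
The final walkthrough has to wait for place-card layout (finishes hour 32); floral arrangement (finishes hour 29). The latest of these is hour 32, so the final walkthrough runs hour 32 to 32 + 1 = hour 33.
All tasks are finished once the last one completes. Finish times: Venue unlock at 3, Tent raising at 10, Linen setting at 20, Floral arrangement at 29, Place-card layout at 32, The final walkthrough at 33. The latest is hour 33.

33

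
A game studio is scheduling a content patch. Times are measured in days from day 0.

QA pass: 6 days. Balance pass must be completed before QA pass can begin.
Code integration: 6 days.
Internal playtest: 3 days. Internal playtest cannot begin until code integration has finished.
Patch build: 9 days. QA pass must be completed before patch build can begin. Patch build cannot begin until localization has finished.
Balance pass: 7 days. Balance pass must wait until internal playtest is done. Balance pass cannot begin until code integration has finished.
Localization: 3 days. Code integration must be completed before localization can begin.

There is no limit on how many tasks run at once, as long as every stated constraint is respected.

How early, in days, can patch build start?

Nothing blocks code integration, so it runs from day 0 to day 6.
Localization cannot begin until code integration (finishes day 6). It runs from day 6 to 6 + 3 = day 9.
After code integration (finishes day 6), internal playtest can start at day 6 and finishes at day 9.
Balance pass cannot start until internal playtest (finishes day 9); code integration (finishes day 6). The controlling bound is day 9, so balance pass finishes at 9 + 7 = day 16.
After balance pass (finishes day 16), QA pass can start at day 16 and finishes at day 22.
Patch build waits on QA pass (finishes day 22); localization (finishes day 9). The latest of these is day 22, which is the earliest patch build can start.

22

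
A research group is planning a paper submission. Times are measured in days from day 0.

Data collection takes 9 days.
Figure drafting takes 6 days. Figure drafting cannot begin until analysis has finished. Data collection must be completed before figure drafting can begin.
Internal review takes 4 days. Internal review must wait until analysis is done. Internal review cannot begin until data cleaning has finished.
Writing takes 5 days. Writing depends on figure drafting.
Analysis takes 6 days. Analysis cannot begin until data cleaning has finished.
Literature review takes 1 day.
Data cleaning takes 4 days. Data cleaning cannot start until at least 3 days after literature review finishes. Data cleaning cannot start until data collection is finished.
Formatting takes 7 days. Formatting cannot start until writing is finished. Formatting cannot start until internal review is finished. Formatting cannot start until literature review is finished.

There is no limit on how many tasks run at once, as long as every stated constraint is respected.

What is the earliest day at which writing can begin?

Data collection has no prerequisites, so it starts at day 0 and finishes at day 9.
Literature review has no prerequisites, so it starts at day 0 and finishes at day 1.
Data cleaning cannot start until literature review (finishes day 1, plus 3-day gap → day 4); data collection (finishes day 9). The controlling bound is day 9, so data cleaning finishes at 9 + 4 = day 13.
Analysis cannot begin until data cleaning (finishes day 13). It runs from day 13 to 13 + 6 = day 19.
Figure drafting has to wait for analysis (finishes day 19); data collection (finishes day 9). The latest of these is day 19, so figure drafting runs day 19 to 19 + 6 = day 25.
Writing waits on figure drafting (finishes day 25), so the earliest it can start is day 25.

25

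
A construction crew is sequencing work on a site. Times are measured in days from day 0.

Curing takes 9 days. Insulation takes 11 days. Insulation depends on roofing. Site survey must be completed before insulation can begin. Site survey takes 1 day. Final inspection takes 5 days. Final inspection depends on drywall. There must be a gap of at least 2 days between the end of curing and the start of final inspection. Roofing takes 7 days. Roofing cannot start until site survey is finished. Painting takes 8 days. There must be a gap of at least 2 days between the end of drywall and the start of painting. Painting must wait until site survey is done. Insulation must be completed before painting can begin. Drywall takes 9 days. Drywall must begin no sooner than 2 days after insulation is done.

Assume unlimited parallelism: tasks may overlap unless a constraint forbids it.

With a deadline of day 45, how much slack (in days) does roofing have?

Site survey has no prerequisites, so it starts at day 0 and finishes at day 1.
Roofing cannot begin until site survey (finishes day 1). It runs from day 1 to 1 + 7 = day 8.

Working backward from the deadline:
Painting has no dependents, so it just needs to finish by day 45. Starting by 45 − 8 = day 37 achieves that.
Final inspection has no dependents, so it just needs to finish by day 45. Starting by 45 − 5 = day 40 achieves that.
Drywall must finish in time for painting (must start by day 37, minus 2-day gap → day 35); final inspection (must start by day 40). The tightest is day 35, so drywall must start by 35 − 9 = day 26.
Insulation feeds drywall (must start by day 26, minus 2-day gap → day 24); painting (must start by day 37). Taking the minimum, insulation must finish by day 24 and start by 24 − 11 = day 13.
Roofing feeds into insulation (must start by day 13); so roofing must finish by day 13 and therefore start by day 6.
So roofing can start as early as day 1 and as late as day 6, giving 6 − 1 = 5 days of slack.

5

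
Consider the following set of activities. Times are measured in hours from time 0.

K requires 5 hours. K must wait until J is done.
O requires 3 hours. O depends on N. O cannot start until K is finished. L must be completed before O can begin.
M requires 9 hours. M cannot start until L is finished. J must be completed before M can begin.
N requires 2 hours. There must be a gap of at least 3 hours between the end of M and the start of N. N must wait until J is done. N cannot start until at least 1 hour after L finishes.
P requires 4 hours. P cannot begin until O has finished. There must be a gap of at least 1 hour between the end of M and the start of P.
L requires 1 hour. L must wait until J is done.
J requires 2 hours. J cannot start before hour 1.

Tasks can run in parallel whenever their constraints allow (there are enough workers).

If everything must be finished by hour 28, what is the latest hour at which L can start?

6

P has no dependents, so it just needs to finish by hour 28. Starting by 28 − 4 = hour 24 achieves that.
O has to be done before P (must start by hour 24). That means finishing by hour 24, i.e. starting by 24 − 3 = hour 21.
N must finish before O (must start by hour 21). With a 2-hour duration, N must start by 21 − 2 = hour 19.
M has several dependents: N (must start by hour 19, minus 3-hour gap → hour 16); P (must start by hour 24, minus 1-hour gap → hour 23). The earliest of those limits is hour 16, so M must start by 16 − 9 = hour 7.
L has several dependents: M (must start by hour 7); N (must start by hour 19, minus 1-hour gap → hour 18); O (must start by hour 21). The earliest of those limits is hour 7, so L must start by 7 − 1 = hour 6.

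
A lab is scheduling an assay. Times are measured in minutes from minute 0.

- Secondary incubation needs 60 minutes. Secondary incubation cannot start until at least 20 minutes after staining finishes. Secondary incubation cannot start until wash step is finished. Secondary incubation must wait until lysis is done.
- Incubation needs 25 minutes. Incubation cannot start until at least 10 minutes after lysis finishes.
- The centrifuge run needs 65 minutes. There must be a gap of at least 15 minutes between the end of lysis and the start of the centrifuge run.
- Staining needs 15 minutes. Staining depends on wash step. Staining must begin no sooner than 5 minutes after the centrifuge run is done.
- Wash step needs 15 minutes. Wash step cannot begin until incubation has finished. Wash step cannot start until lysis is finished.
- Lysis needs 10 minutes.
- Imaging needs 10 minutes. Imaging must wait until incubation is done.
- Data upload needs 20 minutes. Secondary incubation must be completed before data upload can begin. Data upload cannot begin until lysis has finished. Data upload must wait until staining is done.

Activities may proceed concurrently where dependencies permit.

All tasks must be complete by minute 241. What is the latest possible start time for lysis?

To finish by minute 241, data upload (duration 20) must start no later than minute 221.
Since data upload (must start by minute 221) depends on it, secondary incubation must finish by minute 221. Backing off its 60-minute duration gives a latest start of minute 161.
For staining: secondary incubation (must start by minute 161, minus 20-minute gap → minute 141); data upload (must start by minute 221). The most restrictive is minute 141; with a 15-minute duration, staining must start by minute 126.
Wash step must finish in time for staining (must start by minute 126); secondary incubation (must start by minute 161). The tightest is minute 126, so wash step must start by 126 − 15 = minute 111.
Imaging has no dependents, so it just needs to finish by minute 241. Starting by 241 − 10 = minute 231 achieves that.
Incubation must finish in time for wash step (must start by minute 111); imaging (must start by minute 231). The tightest is minute 111, so incubation must start by 111 − 25 = minute 86.
The centrifuge run feeds into staining (must start by minute 126, minus 5-minute gap → minute 121); so the centrifuge run must finish by minute 121 and therefore start by minute 56.
Lysis has several dependents: incubation (must start by minute 86, minus 10-minute gap → minute 76); the centrifuge run (must start by minute 56, minus 15-minute gap → minute 41); wash step (must start by minute 111); secondary incubation (must start by minute 161); data upload (must start by minute 221). The earliest of those limits is minute 41, so lysis must start by 41 − 10 = minute 31.

31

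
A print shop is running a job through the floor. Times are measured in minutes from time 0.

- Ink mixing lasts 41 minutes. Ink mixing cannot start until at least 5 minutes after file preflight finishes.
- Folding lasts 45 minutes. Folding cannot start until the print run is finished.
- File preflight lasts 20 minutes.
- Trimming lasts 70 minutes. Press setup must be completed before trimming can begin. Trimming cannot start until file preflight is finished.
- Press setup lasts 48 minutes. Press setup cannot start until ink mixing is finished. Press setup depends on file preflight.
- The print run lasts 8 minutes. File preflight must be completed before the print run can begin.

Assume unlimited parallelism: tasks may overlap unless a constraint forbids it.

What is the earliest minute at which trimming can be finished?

184

File preflight has no prerequisites, so it starts at minute 0 and finishes at minute 20.
Ink mixing cannot begin until file preflight (finishes minute 20, plus 5-minute gap → minute 25). It runs from minute 25 to 25 + 41 = minute 66.
Press setup needs all of ink mixing (finishes minute 66); file preflight (finishes minute 20). That puts its earliest start at minute 66; it finishes at 66 + 48 = minute 114.
For trimming: press setup (finishes minute 114); file preflight (finishes minute 20). Taking the maximum gives a start of minute 114, and it finishes at 114 + 70 = minute 184.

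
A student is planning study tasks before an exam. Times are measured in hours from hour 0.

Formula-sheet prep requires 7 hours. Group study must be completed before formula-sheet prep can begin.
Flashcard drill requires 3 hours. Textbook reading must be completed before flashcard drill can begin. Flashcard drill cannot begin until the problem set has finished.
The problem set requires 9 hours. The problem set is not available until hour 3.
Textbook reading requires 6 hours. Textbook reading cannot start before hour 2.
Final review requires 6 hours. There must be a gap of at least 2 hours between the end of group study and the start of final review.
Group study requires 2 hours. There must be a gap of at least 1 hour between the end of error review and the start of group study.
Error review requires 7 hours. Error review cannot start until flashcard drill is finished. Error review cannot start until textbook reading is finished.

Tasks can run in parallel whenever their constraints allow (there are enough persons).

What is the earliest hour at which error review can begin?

After its own release at hour 3, the problem set can start at hour 3 and finishes at hour 12.
After its own release at hour 2, textbook reading can start at hour 2 and finishes at hour 8.
Flashcard drill has to wait for textbook reading (finishes hour 8); the problem set (finishes hour 12). The latest of these is hour 12, so flashcard drill runs hour 12 to 12 + 3 = hour 15.
Error review waits on flashcard drill (finishes hour 15); textbook reading (finishes hour 8). The latest of these is hour 15, which is the earliest error review can start.

15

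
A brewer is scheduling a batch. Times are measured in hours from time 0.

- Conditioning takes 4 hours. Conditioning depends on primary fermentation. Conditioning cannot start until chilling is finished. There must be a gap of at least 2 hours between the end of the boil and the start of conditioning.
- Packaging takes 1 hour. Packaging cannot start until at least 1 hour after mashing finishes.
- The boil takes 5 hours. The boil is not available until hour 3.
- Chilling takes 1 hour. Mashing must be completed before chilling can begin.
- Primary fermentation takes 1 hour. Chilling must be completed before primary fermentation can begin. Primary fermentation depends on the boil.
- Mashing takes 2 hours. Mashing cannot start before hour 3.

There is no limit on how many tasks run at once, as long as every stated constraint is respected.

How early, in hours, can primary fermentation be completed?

The boil waits on its own release at hour 3, so it starts at hour 3 and finishes at 3 + 5 = hour 8.
Mashing cannot begin until its own release at hour 3. It runs from hour 3 to 3 + 2 = hour 5.
After mashing (finishes hour 5), chilling can start at hour 5 and finishes at hour 6.
For primary fermentation: chilling (finishes hour 6); the boil (finishes hour 8). Taking the maximum gives a start of hour 8, and it finishes at 8 + 1 = hour 9.

9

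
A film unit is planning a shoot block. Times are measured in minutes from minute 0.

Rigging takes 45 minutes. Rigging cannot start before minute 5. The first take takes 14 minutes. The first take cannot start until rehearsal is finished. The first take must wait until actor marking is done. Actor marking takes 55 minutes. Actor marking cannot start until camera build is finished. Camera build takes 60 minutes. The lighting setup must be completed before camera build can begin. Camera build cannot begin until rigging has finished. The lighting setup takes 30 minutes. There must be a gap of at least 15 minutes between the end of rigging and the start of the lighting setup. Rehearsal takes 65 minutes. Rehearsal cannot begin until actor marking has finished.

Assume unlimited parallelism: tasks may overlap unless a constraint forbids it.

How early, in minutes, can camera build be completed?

155

Rigging cannot begin until its own release at minute 5. It runs from minute 5 to 5 + 45 = minute 50.
The lighting setup cannot begin until rigging (finishes minute 50, plus 15-minute gap → minute 65). It runs from minute 65 to 65 + 30 = minute 95.
Camera build has to wait for the lighting setup (finishes minute 95); rigging (finishes minute 50). The latest of these is minute 95, so camera build runs minute 95 to 95 + 60 = minute 155.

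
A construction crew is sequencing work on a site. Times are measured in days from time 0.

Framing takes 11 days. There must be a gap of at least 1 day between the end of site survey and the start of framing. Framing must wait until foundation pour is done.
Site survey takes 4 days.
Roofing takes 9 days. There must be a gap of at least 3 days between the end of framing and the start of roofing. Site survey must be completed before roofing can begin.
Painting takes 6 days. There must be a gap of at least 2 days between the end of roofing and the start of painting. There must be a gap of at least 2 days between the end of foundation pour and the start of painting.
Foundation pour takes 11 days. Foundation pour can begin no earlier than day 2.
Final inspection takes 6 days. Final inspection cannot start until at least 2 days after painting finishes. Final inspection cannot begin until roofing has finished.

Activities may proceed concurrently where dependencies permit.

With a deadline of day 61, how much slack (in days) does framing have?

Foundation pour cannot begin until its own release at day 2. It runs from day 2 to 2 + 11 = day 13.
Nothing blocks site survey, so it runs from day 0 to day 4.
For framing: site survey (finishes day 4, plus 1-day gap → day 5); foundation pour (finishes day 13). Taking the maximum gives a start of day 13, and it finishes at 13 + 11 = day 24.

Working backward from the deadline:
To finish by day 61, final inspection (duration 6) must start no later than day 55.
Painting feeds into final inspection (must start by day 55, minus 2-day gap → day 53); so painting must finish by day 53 and therefore start by day 47.
Roofing must finish in time for painting (must start by day 47, minus 2-day gap → day 45); final inspection (must start by day 55). The tightest is day 45, so roofing must start by 45 − 9 = day 36.
Since roofing (must start by day 36, minus 3-day gap → day 33) depends on it, framing must finish by day 33. Backing off its 11-day duration gives a latest start of day 22.
So framing can start as early as day 13 and as late as day 22, giving 22 − 13 = 9 days of slack.

9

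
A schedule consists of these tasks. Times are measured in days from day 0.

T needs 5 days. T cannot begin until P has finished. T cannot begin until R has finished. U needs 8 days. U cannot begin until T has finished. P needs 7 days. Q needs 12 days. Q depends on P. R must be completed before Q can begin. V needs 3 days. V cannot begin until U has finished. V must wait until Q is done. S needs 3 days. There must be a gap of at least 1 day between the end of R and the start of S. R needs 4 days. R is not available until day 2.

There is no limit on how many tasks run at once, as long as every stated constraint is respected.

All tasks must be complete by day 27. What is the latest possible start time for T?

11

V must finish by day 27; it takes 3 days, so it must start by 27 − 3 = day 24.
U has to be done before V (must start by day 24). That means finishing by day 24, i.e. starting by 24 − 8 = day 16.
T feeds into U (must start by day 16); so T must finish by day 16 and therefore start by day 11.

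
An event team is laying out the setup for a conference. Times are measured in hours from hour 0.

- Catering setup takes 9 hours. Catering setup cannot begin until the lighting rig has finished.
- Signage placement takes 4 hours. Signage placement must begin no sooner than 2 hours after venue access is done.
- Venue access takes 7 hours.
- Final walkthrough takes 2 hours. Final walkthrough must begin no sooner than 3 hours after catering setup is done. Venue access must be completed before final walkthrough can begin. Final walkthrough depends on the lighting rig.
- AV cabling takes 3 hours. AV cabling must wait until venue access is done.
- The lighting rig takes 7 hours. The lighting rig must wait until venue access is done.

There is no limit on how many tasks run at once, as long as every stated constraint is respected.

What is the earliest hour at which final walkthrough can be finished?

Venue access can start immediately at hour 0; it finishes at hour 7.
The lighting rig cannot begin until venue access (finishes hour 7). It runs from hour 7 to 7 + 7 = hour 14.
After the lighting rig (finishes hour 14), catering setup can start at hour 14 and finishes at hour 23.
For final walkthrough: catering setup (finishes hour 23, plus 3-hour gap → hour 26); venue access (finishes hour 7); the lighting rig (finishes hour 14). Taking the maximum gives a start of hour 26, and it finishes at 26 + 2 = hour 28.

28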